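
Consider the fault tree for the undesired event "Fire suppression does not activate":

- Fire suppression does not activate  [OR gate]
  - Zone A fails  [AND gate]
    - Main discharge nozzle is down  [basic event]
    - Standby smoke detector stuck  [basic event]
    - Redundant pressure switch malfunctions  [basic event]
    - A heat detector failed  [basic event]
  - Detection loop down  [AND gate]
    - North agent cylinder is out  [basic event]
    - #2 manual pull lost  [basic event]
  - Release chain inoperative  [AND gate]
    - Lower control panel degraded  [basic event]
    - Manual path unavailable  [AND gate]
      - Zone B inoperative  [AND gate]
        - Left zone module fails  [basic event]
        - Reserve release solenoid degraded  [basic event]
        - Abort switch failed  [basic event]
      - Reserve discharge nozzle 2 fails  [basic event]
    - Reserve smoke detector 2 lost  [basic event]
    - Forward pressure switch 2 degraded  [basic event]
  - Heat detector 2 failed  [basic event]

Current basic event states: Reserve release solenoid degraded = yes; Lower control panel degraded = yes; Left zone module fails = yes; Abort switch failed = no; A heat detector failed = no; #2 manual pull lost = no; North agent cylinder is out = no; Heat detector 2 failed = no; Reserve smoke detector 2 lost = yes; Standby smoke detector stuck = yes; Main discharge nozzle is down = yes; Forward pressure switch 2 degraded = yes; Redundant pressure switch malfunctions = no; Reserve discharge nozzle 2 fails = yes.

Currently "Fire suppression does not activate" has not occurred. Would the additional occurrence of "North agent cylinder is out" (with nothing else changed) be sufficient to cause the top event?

No

Counterfactual: set "North agent cylinder is out" to occurred.
Zone A fails [AND]: Main discharge nozzle is down=occurs, Standby smoke detector stuck=occurs, Redundant pressure switch malfunctions=not, A heat detector failed=not → not all inputs occur → does not occur.
Detection loop down [AND]: North agent cylinder is out=occurs, #2 manual pull lost=not → not all inputs occur → does not occur.
Zone B inoperative [AND]: Left zone module fails=occurs, Reserve release solenoid degraded=occurs, Abort switch failed=not → not all inputs occur → does not occur.
Manual path unavailable [AND]: Zone B inoperative=not, Reserve discharge nozzle 2 fails=occurs → not all inputs occur → does not occur.
Release chain inoperative [AND]: Lower control panel degraded=occurs, Manual path unavailable=not, Reserve smoke detector 2 lost=occurs, Forward pressure switch 2 degraded=occurs → not all inputs occur → does not occur.
Fire suppression does not activate [OR]: Zone A fails=not, Detection loop down=not, Release chain inoperative=not, Heat detector 2 failed=not → no input occurs → does not occur.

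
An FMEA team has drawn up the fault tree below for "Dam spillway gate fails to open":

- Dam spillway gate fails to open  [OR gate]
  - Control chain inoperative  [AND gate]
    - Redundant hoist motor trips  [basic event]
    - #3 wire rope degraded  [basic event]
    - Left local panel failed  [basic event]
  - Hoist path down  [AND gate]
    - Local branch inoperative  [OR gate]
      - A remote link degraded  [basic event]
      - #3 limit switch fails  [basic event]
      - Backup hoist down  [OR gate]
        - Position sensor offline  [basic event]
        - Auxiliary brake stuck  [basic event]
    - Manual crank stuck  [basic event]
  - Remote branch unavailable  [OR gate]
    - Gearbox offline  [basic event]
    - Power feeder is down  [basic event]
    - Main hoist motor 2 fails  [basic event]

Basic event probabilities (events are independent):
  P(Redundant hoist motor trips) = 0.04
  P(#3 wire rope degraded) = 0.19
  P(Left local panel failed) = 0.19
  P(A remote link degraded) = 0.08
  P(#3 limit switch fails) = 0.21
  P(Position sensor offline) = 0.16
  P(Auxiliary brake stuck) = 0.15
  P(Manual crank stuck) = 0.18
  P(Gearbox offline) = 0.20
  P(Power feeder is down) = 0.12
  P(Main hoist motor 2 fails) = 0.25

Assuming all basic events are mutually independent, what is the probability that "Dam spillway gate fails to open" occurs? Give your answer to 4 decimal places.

P(Control chain inoperative) [AND] = 0.04 × 0.19 × 0.19 = 0.001444
P(Backup hoist down) [OR] = 1 − (1−0.16) × (1−0.15) = 0.286000
P(Local branch inoperative) [OR] = 1 − (1−0.08) × (1−0.21) × (1−0.286000) = 0.481065
P(Hoist path down) [AND] = 0.481065 × 0.18 = 0.086592
P(Remote branch unavailable) [OR] = 1 − (1−0.20) × (1−0.12) × (1−0.25) = 0.472000
P(Dam spillway gate fails to open) [OR] = 1 − (1−0.001444) × (1−0.086592) × (1−0.472000) = 0.518417
Rounded to 4 decimal places: P(Dam spillway gate fails to open) ≈ 0.5184.

0.5184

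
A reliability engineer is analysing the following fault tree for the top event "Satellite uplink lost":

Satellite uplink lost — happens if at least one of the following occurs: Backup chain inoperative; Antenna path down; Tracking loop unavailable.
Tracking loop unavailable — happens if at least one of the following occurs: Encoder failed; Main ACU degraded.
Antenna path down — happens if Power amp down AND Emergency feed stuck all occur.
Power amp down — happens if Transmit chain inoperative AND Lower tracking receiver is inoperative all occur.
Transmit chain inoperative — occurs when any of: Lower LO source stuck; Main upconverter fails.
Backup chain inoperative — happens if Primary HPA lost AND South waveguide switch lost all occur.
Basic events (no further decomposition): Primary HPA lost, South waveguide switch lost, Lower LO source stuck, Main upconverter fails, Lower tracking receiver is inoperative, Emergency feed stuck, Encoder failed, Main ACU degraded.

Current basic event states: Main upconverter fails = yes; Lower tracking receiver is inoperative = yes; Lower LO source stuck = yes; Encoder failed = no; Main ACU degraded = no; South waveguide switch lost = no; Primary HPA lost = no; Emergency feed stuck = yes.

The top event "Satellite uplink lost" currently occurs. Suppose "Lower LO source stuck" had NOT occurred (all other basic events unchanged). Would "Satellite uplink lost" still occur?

Counterfactual: set "Lower LO source stuck" to not occurred.
Backup chain inoperative [AND]: Primary HPA lost=not, South waveguide switch lost=not → not all inputs occur → does not occur.
Transmit chain inoperative [OR]: Lower LO source stuck=not, Main upconverter fails=occurs → at least one input occurs → occurs.
Power amp down [AND]: Transmit chain inoperative=occurs, Lower tracking receiver is inoperative=occurs → all inputs occur → occurs.
Antenna path down [AND]: Power amp down=occurs, Emergency feed stuck=occurs → all inputs occur → occurs.
Tracking loop unavailable [OR]: Encoder failed=not, Main ACU degraded=not → no input occurs → does not occur.
Satellite uplink lost [OR]: Backup chain inoperative=not, Antenna path down=occurs, Tracking loop unavailable=not → at least one input occurs → occurs.

Yes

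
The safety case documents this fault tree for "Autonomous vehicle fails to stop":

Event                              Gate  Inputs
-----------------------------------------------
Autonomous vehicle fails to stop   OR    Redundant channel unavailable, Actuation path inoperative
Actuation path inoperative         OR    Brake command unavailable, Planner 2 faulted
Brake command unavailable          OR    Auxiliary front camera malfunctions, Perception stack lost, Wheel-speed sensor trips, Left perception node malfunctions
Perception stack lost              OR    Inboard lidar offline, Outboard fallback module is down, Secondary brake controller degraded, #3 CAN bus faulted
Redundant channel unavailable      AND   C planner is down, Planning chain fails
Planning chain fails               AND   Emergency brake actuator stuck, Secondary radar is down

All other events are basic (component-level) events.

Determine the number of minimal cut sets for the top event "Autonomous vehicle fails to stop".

Planning chain fails [AND]: one cut set from each child combined → 1 × 1 = 1 cut set(s).
Redundant channel unavailable [AND]: one cut set from each child combined → 1 × 1 = 1 cut set(s).
Perception stack lost [OR]: union of children's cut sets → 4 cut set(s).
Brake command unavailable [OR]: union of children's cut sets → 7 cut set(s).
Actuation path inoperative [OR]: union of children's cut sets → 8 cut set(s).
Autonomous vehicle fails to stop [OR]: union of children's cut sets → 9 cut set(s).
Minimal cut sets: {C planner is down, Emergency brake actuator stuck, Secondary radar is down}; {Auxiliary front camera malfunctions}; {Inboard lidar offline}; {Outboard fallback module is down}; {Secondary brake controller degraded}; {#3 CAN bus faulted}; {Wheel-speed sensor trips}; {Left perception node malfunctions}; {Planner 2 faulted}.

9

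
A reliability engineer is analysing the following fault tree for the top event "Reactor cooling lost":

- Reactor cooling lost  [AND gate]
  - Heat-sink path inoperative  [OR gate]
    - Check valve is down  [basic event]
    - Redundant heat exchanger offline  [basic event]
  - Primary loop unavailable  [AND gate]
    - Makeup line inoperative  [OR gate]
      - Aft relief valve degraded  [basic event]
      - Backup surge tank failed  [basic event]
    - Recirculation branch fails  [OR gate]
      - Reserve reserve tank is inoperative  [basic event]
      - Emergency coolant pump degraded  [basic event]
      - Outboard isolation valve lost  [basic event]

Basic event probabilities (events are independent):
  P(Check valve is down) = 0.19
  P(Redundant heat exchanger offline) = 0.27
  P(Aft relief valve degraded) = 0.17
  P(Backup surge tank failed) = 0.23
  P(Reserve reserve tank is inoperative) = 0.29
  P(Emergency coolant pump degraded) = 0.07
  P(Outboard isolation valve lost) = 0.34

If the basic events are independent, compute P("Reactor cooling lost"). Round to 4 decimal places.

P(Heat-sink path inoperative) [OR] = 1 − (1−0.19) × (1−0.27) = 0.408700
P(Makeup line inoperative) [OR] = 1 − (1−0.17) × (1−0.23) = 0.360900
P(Recirculation branch fails) [OR] = 1 − (1−0.29) × (1−0.07) × (1−0.34) = 0.564202
P(Primary loop unavailable) [AND] = 0.360900 × 0.564202 = 0.203621
P(Reactor cooling lost) [AND] = 0.408700 × 0.203621 = 0.083220
Rounded to 4 decimal places: P(Reactor cooling lost) ≈ 0.0832.

0.0832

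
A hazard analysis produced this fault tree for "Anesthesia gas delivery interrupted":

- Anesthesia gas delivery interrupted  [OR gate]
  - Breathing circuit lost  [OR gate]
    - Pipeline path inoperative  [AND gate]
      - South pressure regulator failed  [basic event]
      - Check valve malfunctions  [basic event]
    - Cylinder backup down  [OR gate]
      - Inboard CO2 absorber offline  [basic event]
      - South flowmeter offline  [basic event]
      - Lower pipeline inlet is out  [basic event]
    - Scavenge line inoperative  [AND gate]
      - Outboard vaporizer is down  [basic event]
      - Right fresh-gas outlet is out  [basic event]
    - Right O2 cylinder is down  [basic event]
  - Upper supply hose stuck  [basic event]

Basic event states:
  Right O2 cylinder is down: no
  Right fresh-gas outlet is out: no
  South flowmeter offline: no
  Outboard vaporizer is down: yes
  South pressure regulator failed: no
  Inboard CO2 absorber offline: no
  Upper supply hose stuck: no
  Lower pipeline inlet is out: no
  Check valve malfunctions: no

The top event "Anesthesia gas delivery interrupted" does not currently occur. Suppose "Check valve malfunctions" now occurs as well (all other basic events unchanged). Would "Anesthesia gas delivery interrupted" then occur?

No

Counterfactual: set "Check valve malfunctions" to occurred.
Pipeline path inoperative [AND]: South pressure regulator failed=not, Check valve malfunctions=occurs → not all inputs occur → does not occur.
Cylinder backup down [OR]: Inboard CO2 absorber offline=not, South flowmeter offline=not, Lower pipeline inlet is out=not → no input occurs → does not occur.
Scavenge line inoperative [AND]: Outboard vaporizer is down=occurs, Right fresh-gas outlet is out=not → not all inputs occur → does not occur.
Breathing circuit lost [OR]: Pipeline path inoperative=not, Cylinder backup down=not, Scavenge line inoperative=not, Right O2 cylinder is down=not → no input occurs → does not occur.
Anesthesia gas delivery interrupted [OR]: Breathing circuit lost=not, Upper supply hose stuck=not → no input occurs → does not occur.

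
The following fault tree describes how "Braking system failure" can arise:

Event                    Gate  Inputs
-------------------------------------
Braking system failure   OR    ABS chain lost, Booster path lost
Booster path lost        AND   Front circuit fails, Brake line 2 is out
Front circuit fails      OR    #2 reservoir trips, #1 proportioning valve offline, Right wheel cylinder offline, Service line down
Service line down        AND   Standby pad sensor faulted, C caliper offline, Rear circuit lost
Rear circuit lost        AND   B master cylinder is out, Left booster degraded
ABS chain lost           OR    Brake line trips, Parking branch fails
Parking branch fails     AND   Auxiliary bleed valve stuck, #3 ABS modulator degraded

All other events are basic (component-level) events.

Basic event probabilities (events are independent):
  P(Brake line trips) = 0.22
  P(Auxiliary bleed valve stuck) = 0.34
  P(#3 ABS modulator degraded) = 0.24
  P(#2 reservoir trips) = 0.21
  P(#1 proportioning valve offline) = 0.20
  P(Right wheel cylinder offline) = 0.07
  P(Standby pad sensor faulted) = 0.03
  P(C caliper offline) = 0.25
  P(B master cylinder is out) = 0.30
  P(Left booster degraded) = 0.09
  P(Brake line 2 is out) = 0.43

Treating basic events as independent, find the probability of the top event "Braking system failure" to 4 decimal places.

0.4107

P(Parking branch fails) [AND] = 0.34 × 0.24 = 0.081600
P(ABS chain lost) [OR] = 1 − (1−0.22) × (1−0.081600) = 0.283648
P(Rear circuit lost) [AND] = 0.30 × 0.09 = 0.027000
P(Service line down) [AND] = 0.03 × 0.25 × 0.027000 = 0.000203
P(Front circuit fails) [OR] = 1 − (1−0.21) × (1−0.20) × (1−0.07) × (1−0.000203) = 0.412359
P(Booster path lost) [AND] = 0.412359 × 0.43 = 0.177314
P(Braking system failure) [OR] = 1 − (1−0.283648) × (1−0.177314) = 0.410667
Rounded to 4 decimal places: P(Braking system failure) ≈ 0.4107.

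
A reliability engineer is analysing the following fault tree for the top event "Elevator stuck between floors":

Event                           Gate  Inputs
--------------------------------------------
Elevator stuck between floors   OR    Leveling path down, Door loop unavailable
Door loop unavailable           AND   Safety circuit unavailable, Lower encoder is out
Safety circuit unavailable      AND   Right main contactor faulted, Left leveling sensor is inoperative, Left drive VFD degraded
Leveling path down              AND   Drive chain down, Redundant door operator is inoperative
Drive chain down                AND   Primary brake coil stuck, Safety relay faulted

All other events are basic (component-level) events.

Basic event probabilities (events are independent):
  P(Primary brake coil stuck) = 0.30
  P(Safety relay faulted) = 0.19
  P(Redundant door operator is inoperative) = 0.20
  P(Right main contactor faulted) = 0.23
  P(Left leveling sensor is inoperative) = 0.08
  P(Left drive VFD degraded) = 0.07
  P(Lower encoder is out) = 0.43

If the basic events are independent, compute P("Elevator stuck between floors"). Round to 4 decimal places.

P(Drive chain down) [AND] = 0.30 × 0.19 = 0.057000
P(Leveling path down) [AND] = 0.057000 × 0.20 = 0.011400
P(Safety circuit unavailable) [AND] = 0.23 × 0.08 × 0.07 = 0.001288
P(Door loop unavailable) [AND] = 0.001288 × 0.43 = 0.000554
P(Elevator stuck between floors) [OR] = 1 − (1−0.011400) × (1−0.000554) = 0.011948
Rounded to 4 decimal places: P(Elevator stuck between floors) ≈ 0.0119.

0.0119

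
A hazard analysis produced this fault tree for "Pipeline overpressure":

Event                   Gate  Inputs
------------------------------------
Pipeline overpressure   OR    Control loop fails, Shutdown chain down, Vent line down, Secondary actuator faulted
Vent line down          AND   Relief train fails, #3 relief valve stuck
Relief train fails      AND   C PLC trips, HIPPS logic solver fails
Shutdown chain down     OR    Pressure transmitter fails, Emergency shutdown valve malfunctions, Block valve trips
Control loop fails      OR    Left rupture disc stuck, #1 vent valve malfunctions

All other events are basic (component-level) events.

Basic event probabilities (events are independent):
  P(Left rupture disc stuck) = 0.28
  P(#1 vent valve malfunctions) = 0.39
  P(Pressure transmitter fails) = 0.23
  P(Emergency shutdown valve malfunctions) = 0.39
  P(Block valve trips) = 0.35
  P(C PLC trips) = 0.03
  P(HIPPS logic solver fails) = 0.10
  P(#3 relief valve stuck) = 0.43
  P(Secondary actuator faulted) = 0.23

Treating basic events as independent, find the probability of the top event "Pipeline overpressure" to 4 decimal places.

P(Control loop fails) [OR] = 1 − (1−0.28) × (1−0.39) = 0.560800
P(Shutdown chain down) [OR] = 1 − (1−0.23) × (1−0.39) × (1−0.35) = 0.694695
P(Relief train fails) [AND] = 0.03 × 0.10 = 0.003000
P(Vent line down) [AND] = 0.003000 × 0.43 = 0.001290
P(Pipeline overpressure) [OR] = 1 − (1−0.560800) × (1−0.694695) × (1−0.001290) × (1−0.23) = 0.896884
Rounded to 4 decimal places: P(Pipeline overpressure) ≈ 0.8969.

0.8969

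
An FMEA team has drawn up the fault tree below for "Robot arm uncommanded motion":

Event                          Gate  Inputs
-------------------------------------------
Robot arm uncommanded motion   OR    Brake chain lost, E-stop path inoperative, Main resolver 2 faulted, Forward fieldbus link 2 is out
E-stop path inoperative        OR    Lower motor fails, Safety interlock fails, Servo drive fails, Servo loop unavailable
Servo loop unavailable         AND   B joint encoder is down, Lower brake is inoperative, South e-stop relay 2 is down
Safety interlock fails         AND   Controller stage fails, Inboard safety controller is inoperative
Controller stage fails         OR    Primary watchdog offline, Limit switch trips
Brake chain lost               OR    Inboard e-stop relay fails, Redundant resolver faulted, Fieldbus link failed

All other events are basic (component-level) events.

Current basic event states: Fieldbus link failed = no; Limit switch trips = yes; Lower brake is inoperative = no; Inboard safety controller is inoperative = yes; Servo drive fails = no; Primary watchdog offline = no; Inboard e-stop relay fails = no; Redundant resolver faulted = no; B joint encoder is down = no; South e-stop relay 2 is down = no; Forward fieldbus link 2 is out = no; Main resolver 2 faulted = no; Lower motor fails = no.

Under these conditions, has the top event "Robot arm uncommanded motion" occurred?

Brake chain lost [OR]: Inboard e-stop relay fails=not, Redundant resolver faulted=not, Fieldbus link failed=not → no input occurs → does not occur.
Controller stage fails [OR]: Primary watchdog offline=not, Limit switch trips=occurs → at least one input occurs → occurs.
Safety interlock fails [AND]: Controller stage fails=occurs, Inboard safety controller is inoperative=occurs → all inputs occur → occurs.
Servo loop unavailable [AND]: B joint encoder is down=not, Lower brake is inoperative=not, South e-stop relay 2 is down=not → not all inputs occur → does not occur.
E-stop path inoperative [OR]: Lower motor fails=not, Safety interlock fails=occurs, Servo drive fails=not, Servo loop unavailable=not → at least one input occurs → occurs.
Robot arm uncommanded motion [OR]: Brake chain lost=not, E-stop path inoperative=occurs, Main resolver 2 faulted=not, Forward fieldbus link 2 is out=not → at least one input occurs → occurs.

Yes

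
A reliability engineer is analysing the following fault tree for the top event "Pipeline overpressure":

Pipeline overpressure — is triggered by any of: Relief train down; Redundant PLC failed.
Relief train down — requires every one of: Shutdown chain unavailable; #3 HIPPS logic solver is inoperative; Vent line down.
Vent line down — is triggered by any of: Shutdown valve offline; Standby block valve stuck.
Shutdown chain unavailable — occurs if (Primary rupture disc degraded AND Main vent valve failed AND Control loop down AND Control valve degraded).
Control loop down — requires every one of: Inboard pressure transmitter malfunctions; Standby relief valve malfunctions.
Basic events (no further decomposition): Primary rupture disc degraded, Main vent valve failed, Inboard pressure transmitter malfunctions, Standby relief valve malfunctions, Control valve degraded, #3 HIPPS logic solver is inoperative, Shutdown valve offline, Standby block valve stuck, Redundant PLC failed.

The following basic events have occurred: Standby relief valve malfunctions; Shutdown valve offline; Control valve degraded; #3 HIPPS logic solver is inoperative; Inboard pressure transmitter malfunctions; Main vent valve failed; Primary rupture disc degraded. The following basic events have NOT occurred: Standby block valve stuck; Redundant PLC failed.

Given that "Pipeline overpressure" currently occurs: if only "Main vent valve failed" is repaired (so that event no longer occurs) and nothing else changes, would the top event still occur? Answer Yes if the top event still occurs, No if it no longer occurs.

Counterfactual: set "Main vent valve failed" to not occurred.
Control loop down [AND]: Inboard pressure transmitter malfunctions=occurs, Standby relief valve malfunctions=occurs → all inputs occur → occurs.
Shutdown chain unavailable [AND]: Primary rupture disc degraded=occurs, Main vent valve failed=not, Control loop down=occurs, Control valve degraded=occurs → not all inputs occur → does not occur.
Vent line down [OR]: Shutdown valve offline=occurs, Standby block valve stuck=not → at least one input occurs → occurs.
Relief train down [AND]: Shutdown chain unavailable=not, #3 HIPPS logic solver is inoperative=occurs, Vent line down=occurs → not all inputs occur → does not occur.
Pipeline overpressure [OR]: Relief train down=not, Redundant PLC failed=not → no input occurs → does not occur.

No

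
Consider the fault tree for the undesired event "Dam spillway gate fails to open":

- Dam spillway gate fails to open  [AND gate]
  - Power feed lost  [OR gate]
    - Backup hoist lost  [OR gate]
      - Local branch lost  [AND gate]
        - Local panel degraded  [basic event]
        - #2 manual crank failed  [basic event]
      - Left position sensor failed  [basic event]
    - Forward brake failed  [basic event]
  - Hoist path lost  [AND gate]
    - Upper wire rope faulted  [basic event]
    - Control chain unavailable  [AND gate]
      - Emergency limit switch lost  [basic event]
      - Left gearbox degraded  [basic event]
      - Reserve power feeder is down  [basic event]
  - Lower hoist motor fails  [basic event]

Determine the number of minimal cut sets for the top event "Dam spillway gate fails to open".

3

Local branch lost [AND]: one cut set from each child combined → 1 × 1 = 1 cut set(s).
Backup hoist lost [OR]: union of children's cut sets → 2 cut set(s).
Power feed lost [OR]: union of children's cut sets → 3 cut set(s).
Control chain unavailable [AND]: one cut set from each child combined → 1 × 1 × 1 = 1 cut set(s).
Hoist path lost [AND]: one cut set from each child combined → 1 × 1 = 1 cut set(s).
Dam spillway gate fails to open [AND]: one cut set from each child combined → 3 × 1 × 1 = 3 cut set(s).
Minimal cut sets: {#2 manual crank failed, Emergency limit switch lost, Left gearbox degraded, Local panel degraded, Lower hoist motor fails, Reserve power feeder is down, Upper wire rope faulted}; {Emergency limit switch lost, Left gearbox degraded, Left position sensor failed, Lower hoist motor fails, Reserve power feeder is down, Upper wire rope faulted}; {Emergency limit switch lost, Forward brake failed, Left gearbox degraded, Lower hoist motor fails, Reserve power feeder is down, Upper wire rope faulted}.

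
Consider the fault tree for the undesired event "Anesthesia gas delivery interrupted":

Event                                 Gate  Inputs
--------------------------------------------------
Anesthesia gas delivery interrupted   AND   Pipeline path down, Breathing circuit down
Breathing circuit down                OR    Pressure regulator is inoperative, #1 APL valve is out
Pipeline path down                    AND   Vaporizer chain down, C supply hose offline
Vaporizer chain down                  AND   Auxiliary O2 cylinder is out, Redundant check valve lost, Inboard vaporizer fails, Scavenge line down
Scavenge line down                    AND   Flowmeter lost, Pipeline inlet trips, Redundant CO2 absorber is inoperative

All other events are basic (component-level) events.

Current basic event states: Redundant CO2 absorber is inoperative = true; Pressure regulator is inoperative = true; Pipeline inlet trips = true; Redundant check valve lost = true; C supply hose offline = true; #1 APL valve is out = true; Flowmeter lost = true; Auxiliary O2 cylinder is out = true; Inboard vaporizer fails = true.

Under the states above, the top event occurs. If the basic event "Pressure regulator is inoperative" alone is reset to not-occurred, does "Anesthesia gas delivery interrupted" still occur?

Yes

Counterfactual: set "Pressure regulator is inoperative" to not occurred.
Scavenge line down [AND]: Flowmeter lost=occurs, Pipeline inlet trips=occurs, Redundant CO2 absorber is inoperative=occurs → all inputs occur → occurs.
Vaporizer chain down [AND]: Auxiliary O2 cylinder is out=occurs, Redundant check valve lost=occurs, Inboard vaporizer fails=occurs, Scavenge line down=occurs → all inputs occur → occurs.
Pipeline path down [AND]: Vaporizer chain down=occurs, C supply hose offline=occurs → all inputs occur → occurs.
Breathing circuit down [OR]: Pressure regulator is inoperative=not, #1 APL valve is out=occurs → at least one input occurs → occurs.
Anesthesia gas delivery interrupted [AND]: Pipeline path down=occurs, Breathing circuit down=occurs → all inputs occur → occurs.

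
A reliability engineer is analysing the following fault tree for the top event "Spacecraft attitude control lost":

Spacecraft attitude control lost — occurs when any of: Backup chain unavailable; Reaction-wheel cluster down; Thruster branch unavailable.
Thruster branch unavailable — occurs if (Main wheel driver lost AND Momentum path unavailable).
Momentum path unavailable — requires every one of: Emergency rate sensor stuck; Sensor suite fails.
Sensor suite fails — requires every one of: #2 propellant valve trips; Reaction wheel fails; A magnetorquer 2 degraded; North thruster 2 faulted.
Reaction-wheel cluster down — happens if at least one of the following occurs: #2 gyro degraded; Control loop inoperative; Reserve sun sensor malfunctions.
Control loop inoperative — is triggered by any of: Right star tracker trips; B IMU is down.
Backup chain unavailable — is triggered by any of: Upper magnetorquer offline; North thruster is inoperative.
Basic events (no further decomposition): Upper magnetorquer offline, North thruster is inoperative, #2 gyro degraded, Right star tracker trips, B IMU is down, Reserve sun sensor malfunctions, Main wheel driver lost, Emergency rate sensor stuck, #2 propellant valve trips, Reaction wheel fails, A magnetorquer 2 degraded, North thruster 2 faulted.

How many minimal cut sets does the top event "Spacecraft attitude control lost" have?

7

Backup chain unavailable [OR]: union of children's cut sets → 2 cut set(s).
Control loop inoperative [OR]: union of children's cut sets → 2 cut set(s).
Reaction-wheel cluster down [OR]: union of children's cut sets → 4 cut set(s).
Sensor suite fails [AND]: one cut set from each child combined → 1 × 1 × 1 × 1 = 1 cut set(s).
Momentum path unavailable [AND]: one cut set from each child combined → 1 × 1 = 1 cut set(s).
Thruster branch unavailable [AND]: one cut set from each child combined → 1 × 1 = 1 cut set(s).
Spacecraft attitude control lost [OR]: union of children's cut sets → 7 cut set(s).
Minimal cut sets: {Upper magnetorquer offline}; {North thruster is inoperative}; {#2 gyro degraded}; {Right star tracker trips}; {B IMU is down}; {Reserve sun sensor malfunctions}; {#2 propellant valve trips, A magnetorquer 2 degraded, Emergency rate sensor stuck, Main wheel driver lost, North thruster 2 faulted, Reaction wheel fails}.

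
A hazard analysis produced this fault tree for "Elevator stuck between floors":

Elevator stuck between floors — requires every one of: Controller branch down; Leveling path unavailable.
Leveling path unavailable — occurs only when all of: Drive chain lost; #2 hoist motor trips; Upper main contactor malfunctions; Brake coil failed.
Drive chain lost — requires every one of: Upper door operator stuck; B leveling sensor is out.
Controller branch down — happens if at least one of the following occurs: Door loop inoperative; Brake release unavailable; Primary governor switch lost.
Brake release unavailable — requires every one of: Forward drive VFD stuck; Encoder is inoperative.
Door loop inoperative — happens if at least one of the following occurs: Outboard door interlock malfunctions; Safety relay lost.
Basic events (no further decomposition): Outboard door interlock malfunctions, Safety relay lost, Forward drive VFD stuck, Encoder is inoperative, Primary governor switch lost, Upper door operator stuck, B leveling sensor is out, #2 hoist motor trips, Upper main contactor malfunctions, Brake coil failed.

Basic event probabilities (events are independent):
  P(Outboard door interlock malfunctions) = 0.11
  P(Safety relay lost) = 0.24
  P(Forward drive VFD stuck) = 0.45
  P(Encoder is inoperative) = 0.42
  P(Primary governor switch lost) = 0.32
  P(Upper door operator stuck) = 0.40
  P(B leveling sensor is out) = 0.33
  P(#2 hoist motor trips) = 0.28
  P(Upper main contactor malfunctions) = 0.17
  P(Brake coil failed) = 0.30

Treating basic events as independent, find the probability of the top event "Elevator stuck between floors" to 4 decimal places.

P(Door loop inoperative) [OR] = 1 − (1−0.11) × (1−0.24) = 0.323600
P(Brake release unavailable) [AND] = 0.45 × 0.42 = 0.189000
P(Controller branch down) [OR] = 1 − (1−0.323600) × (1−0.189000) × (1−0.32) = 0.626979
P(Drive chain lost) [AND] = 0.40 × 0.33 = 0.132000
P(Leveling path unavailable) [AND] = 0.132000 × 0.28 × 0.17 × 0.30 = 0.001885
P(Elevator stuck between floors) [AND] = 0.626979 × 0.001885 = 0.001182
Rounded to 4 decimal places: P(Elevator stuck between floors) ≈ 0.0012.

0.0012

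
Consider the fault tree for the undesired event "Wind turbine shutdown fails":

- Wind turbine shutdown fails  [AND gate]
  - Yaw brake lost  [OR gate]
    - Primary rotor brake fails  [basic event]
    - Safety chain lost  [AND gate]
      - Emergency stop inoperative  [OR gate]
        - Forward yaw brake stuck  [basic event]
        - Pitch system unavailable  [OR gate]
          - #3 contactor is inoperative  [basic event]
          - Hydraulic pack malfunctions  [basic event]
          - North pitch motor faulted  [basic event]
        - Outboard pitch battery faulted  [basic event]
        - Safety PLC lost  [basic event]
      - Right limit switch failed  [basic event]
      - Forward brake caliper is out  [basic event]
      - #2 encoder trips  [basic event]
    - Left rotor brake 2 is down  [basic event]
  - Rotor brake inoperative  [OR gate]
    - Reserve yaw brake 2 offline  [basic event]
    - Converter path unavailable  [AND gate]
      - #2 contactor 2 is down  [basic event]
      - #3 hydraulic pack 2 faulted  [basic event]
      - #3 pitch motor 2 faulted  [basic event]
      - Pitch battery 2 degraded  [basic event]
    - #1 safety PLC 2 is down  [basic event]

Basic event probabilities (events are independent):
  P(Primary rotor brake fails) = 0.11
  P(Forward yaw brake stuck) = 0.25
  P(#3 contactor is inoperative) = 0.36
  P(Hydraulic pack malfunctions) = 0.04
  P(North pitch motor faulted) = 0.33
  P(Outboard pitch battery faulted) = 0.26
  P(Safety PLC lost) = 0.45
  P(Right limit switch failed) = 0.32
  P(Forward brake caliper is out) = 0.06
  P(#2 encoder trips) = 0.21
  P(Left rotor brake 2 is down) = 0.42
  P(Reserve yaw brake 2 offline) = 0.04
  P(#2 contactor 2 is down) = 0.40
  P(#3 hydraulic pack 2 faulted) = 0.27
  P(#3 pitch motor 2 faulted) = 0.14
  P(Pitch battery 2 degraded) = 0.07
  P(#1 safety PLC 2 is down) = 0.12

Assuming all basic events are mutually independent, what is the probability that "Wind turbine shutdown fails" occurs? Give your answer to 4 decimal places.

0.0758

P(Pitch system unavailable) [OR] = 1 − (1−0.36) × (1−0.04) × (1−0.33) = 0.588352
P(Emergency stop inoperative) [OR] = 1 − (1−0.25) × (1−0.588352) × (1−0.26) × (1−0.45) = 0.874344
P(Safety chain lost) [AND] = 0.874344 × 0.32 × 0.06 × 0.21 = 0.003525
P(Yaw brake lost) [OR] = 1 − (1−0.11) × (1−0.003525) × (1−0.42) = 0.485620
P(Converter path unavailable) [AND] = 0.40 × 0.27 × 0.14 × 0.07 = 0.001058
P(Rotor brake inoperative) [OR] = 1 − (1−0.04) × (1−0.001058) × (1−0.12) = 0.156094
P(Wind turbine shutdown fails) [AND] = 0.485620 × 0.156094 = 0.075802
Rounded to 4 decimal places: P(Wind turbine shutdown fails) ≈ 0.0758.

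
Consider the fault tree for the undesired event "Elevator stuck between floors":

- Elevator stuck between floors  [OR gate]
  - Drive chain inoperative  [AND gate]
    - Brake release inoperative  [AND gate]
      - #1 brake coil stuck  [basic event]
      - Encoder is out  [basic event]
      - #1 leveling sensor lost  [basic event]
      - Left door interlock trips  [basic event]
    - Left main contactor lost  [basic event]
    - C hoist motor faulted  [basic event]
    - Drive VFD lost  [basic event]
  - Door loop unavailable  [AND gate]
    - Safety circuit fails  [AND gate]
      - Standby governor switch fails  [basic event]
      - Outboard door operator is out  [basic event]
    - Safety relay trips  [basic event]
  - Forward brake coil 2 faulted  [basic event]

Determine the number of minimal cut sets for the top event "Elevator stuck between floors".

3

Brake release inoperative [AND]: one cut set from each child combined → 1 × 1 × 1 × 1 = 1 cut set(s).
Drive chain inoperative [AND]: one cut set from each child combined → 1 × 1 × 1 × 1 = 1 cut set(s).
Safety circuit fails [AND]: one cut set from each child combined → 1 × 1 = 1 cut set(s).
Door loop unavailable [AND]: one cut set from each child combined → 1 × 1 = 1 cut set(s).
Elevator stuck between floors [OR]: union of children's cut sets → 3 cut set(s).
Minimal cut sets: {#1 brake coil stuck, #1 leveling sensor lost, C hoist motor faulted, Drive VFD lost, Encoder is out, Left door interlock trips, Left main contactor lost}; {Outboard door operator is out, Safety relay trips, Standby governor switch fails}; {Forward brake coil 2 faulted}.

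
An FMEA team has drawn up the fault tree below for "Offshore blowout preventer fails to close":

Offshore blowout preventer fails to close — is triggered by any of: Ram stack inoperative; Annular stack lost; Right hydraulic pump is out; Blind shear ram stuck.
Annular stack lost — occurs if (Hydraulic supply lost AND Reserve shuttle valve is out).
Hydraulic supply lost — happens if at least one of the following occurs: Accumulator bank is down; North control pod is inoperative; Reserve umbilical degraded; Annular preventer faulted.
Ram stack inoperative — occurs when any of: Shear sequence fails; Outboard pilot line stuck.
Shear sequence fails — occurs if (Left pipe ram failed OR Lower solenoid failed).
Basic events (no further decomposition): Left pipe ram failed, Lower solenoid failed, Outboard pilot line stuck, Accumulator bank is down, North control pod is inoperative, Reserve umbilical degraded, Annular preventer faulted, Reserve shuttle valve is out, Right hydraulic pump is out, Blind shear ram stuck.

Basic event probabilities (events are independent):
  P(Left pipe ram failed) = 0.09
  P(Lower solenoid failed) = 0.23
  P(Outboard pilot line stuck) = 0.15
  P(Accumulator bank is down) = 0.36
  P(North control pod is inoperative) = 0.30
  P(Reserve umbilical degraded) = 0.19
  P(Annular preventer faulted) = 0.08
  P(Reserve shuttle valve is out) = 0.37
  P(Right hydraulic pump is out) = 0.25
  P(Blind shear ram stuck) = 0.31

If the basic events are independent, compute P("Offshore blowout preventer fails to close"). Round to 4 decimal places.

0.7677

P(Shear sequence fails) [OR] = 1 − (1−0.09) × (1−0.23) = 0.299300
P(Ram stack inoperative) [OR] = 1 − (1−0.299300) × (1−0.15) = 0.404405
P(Hydraulic supply lost) [OR] = 1 − (1−0.36) × (1−0.30) × (1−0.19) × (1−0.08) = 0.666150
P(Annular stack lost) [AND] = 0.666150 × 0.37 = 0.246476
P(Offshore blowout preventer fails to close) [OR] = 1 − (1−0.404405) × (1−0.246476) × (1−0.25) × (1−0.31) = 0.767749
Rounded to 4 decimal places: P(Offshore blowout preventer fails to close) ≈ 0.7677.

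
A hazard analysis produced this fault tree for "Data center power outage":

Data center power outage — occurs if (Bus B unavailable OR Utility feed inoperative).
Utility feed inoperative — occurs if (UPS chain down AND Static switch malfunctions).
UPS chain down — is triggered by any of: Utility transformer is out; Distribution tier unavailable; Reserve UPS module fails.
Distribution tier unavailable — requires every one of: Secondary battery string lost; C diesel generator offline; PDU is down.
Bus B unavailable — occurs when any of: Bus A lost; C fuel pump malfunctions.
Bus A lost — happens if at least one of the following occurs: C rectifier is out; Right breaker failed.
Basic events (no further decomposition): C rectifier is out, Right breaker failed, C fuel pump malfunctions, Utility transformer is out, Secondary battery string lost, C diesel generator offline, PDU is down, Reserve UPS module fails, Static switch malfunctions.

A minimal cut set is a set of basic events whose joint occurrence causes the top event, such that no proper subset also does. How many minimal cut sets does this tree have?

Bus A lost [OR]: union of children's cut sets → 2 cut set(s).
Bus B unavailable [OR]: union of children's cut sets → 3 cut set(s).
Distribution tier unavailable [AND]: one cut set from each child combined → 1 × 1 × 1 = 1 cut set(s).
UPS chain down [OR]: union of children's cut sets → 3 cut set(s).
Utility feed inoperative [AND]: one cut set from each child combined → 3 × 1 = 3 cut set(s).
Data center power outage [OR]: union of children's cut sets → 6 cut set(s).
Minimal cut sets: {C rectifier is out}; {Right breaker failed}; {C fuel pump malfunctions}; {Static switch malfunctions, Utility transformer is out}; {C diesel generator offline, PDU is down, Secondary battery string lost, Static switch malfunctions}; {Reserve UPS module fails, Static switch malfunctions}.

6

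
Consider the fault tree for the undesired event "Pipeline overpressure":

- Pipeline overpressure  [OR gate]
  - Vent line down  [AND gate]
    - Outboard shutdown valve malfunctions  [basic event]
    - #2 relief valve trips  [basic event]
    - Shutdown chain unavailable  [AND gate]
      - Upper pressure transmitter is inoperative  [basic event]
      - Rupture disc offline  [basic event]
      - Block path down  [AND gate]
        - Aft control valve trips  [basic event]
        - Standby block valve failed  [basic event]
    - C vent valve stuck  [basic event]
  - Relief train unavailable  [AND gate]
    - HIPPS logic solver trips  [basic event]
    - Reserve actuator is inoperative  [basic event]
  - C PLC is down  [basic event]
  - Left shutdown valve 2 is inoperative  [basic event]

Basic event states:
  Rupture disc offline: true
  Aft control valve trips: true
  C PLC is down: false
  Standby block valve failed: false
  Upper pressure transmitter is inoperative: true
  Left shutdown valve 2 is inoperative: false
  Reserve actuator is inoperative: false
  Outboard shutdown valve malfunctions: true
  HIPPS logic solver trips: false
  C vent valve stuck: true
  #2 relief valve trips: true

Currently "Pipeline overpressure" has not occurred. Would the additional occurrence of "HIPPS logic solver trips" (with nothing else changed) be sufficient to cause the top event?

No

Counterfactual: set "HIPPS logic solver trips" to occurred.
Block path down [AND]: Aft control valve trips=occurs, Standby block valve failed=not → not all inputs occur → does not occur.
Shutdown chain unavailable [AND]: Upper pressure transmitter is inoperative=occurs, Rupture disc offline=occurs, Block path down=not → not all inputs occur → does not occur.
Vent line down [AND]: Outboard shutdown valve malfunctions=occurs, #2 relief valve trips=occurs, Shutdown chain unavailable=not, C vent valve stuck=occurs → not all inputs occur → does not occur.
Relief train unavailable [AND]: HIPPS logic solver trips=occurs, Reserve actuator is inoperative=not → not all inputs occur → does not occur.
Pipeline overpressure [OR]: Vent line down=not, Relief train unavailable=not, C PLC is down=not, Left shutdown valve 2 is inoperative=not → no input occurs → does not occur.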